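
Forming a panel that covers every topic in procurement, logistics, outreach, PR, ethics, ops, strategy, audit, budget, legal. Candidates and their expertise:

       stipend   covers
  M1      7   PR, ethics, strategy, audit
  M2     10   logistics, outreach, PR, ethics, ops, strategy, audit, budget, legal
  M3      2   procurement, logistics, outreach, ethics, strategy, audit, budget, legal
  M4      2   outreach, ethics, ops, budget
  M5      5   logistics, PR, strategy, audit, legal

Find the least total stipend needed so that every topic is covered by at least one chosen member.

M3, M4, M5 cover every topic at stipend 2 + 2 + 5 = 9.
Any cover uses at least 2 members; among all covering selections none totals below 9.

9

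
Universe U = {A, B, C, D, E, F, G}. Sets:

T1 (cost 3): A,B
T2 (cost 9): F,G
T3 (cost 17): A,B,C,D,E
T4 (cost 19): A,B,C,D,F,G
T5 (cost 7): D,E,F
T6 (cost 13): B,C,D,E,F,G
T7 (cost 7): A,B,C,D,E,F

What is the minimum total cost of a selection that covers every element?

16

T1, T6 cover every element at cost 3 + 13 = 16.
Any cover uses at least 2 sets; among all covering selections none totals below 16.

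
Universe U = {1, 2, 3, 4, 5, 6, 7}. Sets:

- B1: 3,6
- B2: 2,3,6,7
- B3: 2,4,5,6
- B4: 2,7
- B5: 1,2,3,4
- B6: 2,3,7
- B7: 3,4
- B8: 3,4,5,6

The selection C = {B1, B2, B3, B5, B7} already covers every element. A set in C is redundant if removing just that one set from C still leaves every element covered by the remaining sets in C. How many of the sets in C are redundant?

2

Drop B1: the rest still cover every element — redundant.
Drop B2: 7 uncovered — not redundant.
Drop B3: 5 uncovered — not redundant.
Drop B5: 1 uncovered — not redundant.
Drop B7: the rest still cover every element — redundant.
2 redundant: B1, B7.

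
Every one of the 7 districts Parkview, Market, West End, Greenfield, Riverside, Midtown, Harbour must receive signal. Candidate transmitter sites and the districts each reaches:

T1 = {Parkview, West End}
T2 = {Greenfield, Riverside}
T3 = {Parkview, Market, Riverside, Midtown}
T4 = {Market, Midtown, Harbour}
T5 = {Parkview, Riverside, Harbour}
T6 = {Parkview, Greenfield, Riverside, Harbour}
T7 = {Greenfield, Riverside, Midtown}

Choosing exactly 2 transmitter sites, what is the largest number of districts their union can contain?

6

Choosing T3, T6 covers {Parkview, Market, Greenfield, Riverside, Midtown, Harbour} — 6 districts.
No choice of 2 transmitter sites does better; here West End is left uncovered.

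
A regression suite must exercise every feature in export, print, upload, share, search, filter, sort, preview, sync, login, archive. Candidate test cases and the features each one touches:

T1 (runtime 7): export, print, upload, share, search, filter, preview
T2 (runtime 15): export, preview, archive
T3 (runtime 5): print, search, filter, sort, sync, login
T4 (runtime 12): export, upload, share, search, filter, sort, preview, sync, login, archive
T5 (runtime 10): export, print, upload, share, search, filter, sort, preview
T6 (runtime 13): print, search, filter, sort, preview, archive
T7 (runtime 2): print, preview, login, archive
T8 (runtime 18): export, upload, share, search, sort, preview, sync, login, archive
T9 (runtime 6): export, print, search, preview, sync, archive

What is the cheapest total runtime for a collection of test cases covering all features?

T4, T7 cover every feature at runtime 12 + 2 = 14.
Any cover uses at least 2 test cases; among all covering selections none totals below 14.

14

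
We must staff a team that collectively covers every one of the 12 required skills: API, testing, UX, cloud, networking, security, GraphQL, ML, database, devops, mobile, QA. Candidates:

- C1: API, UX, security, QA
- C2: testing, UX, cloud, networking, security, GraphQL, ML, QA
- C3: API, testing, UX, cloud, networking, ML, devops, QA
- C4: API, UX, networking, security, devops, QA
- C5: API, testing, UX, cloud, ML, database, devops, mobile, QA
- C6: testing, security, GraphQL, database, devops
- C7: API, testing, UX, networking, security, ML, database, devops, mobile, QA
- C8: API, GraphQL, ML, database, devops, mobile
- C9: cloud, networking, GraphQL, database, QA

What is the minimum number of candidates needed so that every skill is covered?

2

C2, C5 together cover {API, testing, UX, cloud, networking, security, GraphQL, ML, database, devops, mobile, QA} — every skill.
No single candidate contains all 12 skills, so 2 is optimal.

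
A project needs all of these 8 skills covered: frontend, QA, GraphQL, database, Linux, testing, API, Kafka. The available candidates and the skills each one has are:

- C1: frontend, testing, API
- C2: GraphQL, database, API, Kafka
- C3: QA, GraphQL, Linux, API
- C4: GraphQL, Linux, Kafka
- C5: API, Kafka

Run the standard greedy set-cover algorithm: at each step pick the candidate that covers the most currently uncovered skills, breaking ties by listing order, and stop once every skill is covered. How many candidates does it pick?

3

Pick 1: C2 covers 4 new skills (GraphQL, database, API, Kafka).
Pick 2: C1 covers 2 new skills (frontend, testing).
Pick 3: C3 covers 2 new skills (QA, Linux).
Greedy uses 3 candidates.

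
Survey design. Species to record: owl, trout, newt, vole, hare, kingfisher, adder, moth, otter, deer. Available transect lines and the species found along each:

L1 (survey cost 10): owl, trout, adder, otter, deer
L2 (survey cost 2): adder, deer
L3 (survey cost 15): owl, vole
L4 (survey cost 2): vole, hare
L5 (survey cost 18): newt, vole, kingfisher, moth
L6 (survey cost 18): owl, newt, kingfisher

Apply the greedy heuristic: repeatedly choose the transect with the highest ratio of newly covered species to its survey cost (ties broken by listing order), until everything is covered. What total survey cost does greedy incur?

32

Pick 1: L2 adds 2 new (adder, deer) at survey cost 2 (ratio 2/2).
Pick 2: L4 adds 2 new (vole, hare) at survey cost 2 (ratio 2/2).
Pick 3: L1 adds 3 new (owl, trout, otter) at survey cost 10 (ratio 3/10).
Pick 4: L5 adds 3 new (newt, kingfisher, moth) at survey cost 18 (ratio 3/18).
Greedy total survey cost: 2 + 2 + 10 + 18 = 32. (The true optimum is 30, so greedy overshoots here.)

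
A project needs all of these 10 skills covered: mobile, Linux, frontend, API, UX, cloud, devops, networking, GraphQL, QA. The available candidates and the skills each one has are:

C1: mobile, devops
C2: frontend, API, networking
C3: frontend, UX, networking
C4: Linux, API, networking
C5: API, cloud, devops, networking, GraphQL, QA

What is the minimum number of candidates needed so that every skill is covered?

C1, C3, C4, C5 together cover {mobile, Linux, frontend, API, UX, cloud, devops, networking, GraphQL, QA} — every skill.
No 3 of the 5 candidates cover everything (all 10 triples fall short), so 4 is minimum.

4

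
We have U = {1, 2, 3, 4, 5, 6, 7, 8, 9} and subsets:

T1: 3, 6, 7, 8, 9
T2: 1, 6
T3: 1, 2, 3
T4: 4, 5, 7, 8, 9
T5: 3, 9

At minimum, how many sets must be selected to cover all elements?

T1, T3, T4 together cover {1, 2, 3, 4, 5, 6, 7, 8, 9} — every element.
No 2 of the 5 sets cover everything (all 10 pairs fall short), so 3 is minimum.

3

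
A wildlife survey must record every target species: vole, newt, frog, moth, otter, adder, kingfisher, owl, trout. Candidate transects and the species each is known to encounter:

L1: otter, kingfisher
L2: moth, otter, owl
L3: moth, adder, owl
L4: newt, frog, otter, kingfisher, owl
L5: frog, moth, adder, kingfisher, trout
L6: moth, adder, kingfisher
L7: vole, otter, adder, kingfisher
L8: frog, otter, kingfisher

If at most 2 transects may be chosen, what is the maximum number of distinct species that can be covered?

Choosing L4, L5 covers {newt, frog, moth, otter, adder, kingfisher, owl, trout} — 8 species.
No choice of 2 transects does better; here vole is left uncovered.

8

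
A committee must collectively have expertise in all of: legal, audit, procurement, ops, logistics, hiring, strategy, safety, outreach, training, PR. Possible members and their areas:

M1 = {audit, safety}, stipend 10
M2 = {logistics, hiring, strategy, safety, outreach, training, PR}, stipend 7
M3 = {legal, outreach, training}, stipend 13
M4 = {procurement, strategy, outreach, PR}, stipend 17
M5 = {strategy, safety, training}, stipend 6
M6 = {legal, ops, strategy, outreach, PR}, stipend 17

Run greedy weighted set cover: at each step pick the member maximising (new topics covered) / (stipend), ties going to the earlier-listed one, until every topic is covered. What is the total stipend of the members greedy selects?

Pick 1: M2 adds 7 new (logistics, hiring, strategy, safety, outreach, training, PR) at stipend 7 (ratio 7/7).
Pick 2: M6 adds 2 new (legal, ops) at stipend 17 (ratio 2/17).
Pick 3: M1 adds 1 new (audit) at stipend 10 (ratio 1/10).
Pick 4: M4 adds 1 new (procurement) at stipend 17 (ratio 1/17).
Greedy total stipend: 7 + 17 + 10 + 17 = 51.

51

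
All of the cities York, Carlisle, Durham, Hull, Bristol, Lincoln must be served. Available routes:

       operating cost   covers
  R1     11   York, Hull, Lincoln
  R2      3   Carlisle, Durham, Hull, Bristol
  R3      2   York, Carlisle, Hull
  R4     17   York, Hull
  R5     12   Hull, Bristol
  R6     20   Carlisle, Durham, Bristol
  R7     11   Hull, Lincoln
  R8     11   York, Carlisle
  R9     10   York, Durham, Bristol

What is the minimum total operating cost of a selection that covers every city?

R1, R2 cover every city at operating cost 11 + 3 = 14.
Any cover uses at least 2 routes; among all covering selections none totals below 14.
Greedy by coverage-per-operating cost would pick R3, R2, R1 for 16 — worse than the optimum 14.

14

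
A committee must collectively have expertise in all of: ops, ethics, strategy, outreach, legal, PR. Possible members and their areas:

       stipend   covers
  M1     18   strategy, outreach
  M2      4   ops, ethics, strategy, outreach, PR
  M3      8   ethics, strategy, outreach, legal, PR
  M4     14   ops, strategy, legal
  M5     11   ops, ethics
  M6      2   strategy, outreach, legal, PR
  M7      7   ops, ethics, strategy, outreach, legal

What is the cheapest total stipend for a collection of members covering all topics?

M2, M6 cover every topic at stipend 4 + 2 = 6.
Any cover uses at least 2 members; among all covering selections none totals below 6.

6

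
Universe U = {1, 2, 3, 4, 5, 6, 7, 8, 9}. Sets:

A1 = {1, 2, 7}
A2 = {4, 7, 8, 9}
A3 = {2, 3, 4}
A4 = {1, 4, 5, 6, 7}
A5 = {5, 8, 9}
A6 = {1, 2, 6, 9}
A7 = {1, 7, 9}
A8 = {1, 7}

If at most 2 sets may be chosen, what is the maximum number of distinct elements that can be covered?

7

Choosing A2, A4 covers {1, 4, 5, 6, 7, 8, 9} — 7 elements.
No choice of 2 sets does better; here 2, 3 are left uncovered.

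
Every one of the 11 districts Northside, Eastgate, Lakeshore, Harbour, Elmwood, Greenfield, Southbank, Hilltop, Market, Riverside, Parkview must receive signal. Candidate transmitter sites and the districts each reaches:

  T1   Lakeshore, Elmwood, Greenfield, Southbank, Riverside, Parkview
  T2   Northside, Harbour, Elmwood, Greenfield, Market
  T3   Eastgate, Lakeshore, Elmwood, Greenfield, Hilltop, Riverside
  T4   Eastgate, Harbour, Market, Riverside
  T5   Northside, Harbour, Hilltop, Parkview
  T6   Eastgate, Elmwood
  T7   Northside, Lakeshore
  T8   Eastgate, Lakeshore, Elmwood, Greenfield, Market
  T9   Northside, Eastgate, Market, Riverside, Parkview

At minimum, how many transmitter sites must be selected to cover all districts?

3

T1, T2, T3 together cover {Northside, Eastgate, Lakeshore, Harbour, Elmwood, Greenfield, Southbank, Hilltop, Market, Riverside, Parkview} — every district.
No 2 of the 9 transmitter sites cover everything (all 36 pairs fall short), so 3 is minimum.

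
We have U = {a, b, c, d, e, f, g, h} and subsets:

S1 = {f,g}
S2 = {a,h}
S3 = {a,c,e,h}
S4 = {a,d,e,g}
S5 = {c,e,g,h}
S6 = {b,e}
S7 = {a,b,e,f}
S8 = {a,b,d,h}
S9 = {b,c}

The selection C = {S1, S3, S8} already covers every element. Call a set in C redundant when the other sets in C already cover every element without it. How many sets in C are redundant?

0

Drop S1: f, g uncovered — not redundant.
Drop S3: c, e uncovered — not redundant.
Drop S8: b, d uncovered — not redundant.
None of the sets in C is redundant.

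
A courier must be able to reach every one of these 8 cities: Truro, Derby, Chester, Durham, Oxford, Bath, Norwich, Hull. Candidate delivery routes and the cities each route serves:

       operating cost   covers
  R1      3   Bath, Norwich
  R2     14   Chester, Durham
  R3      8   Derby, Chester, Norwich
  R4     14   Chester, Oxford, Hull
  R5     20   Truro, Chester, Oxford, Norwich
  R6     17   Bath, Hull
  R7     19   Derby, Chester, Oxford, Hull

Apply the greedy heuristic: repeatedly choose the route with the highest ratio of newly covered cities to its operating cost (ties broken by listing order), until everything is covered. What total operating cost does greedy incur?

Pick 1: R1 adds 2 new (Bath, Norwich) at operating cost 3 (ratio 2/3).
Pick 2: R3 adds 2 new (Derby, Chester) at operating cost 8 (ratio 2/8).
Pick 3: R4 adds 2 new (Oxford, Hull) at operating cost 14 (ratio 2/14).
Pick 4: R2 adds 1 new (Durham) at operating cost 14 (ratio 1/14).
Pick 5: R5 adds 1 new (Truro) at operating cost 20 (ratio 1/20).
Greedy total operating cost: 3 + 8 + 14 + 14 + 20 = 59. (The true optimum is 56, so greedy overshoots here.)

59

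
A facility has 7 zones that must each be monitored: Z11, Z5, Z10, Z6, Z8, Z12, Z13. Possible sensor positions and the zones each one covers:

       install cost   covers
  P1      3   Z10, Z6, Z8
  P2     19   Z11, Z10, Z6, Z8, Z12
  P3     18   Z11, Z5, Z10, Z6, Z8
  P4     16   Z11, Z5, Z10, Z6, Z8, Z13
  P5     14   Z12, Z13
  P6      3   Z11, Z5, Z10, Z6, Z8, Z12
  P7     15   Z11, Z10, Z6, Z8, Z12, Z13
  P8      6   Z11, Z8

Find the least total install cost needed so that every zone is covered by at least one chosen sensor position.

P5, P6 cover every zone at install cost 14 + 3 = 17.
Any cover uses at least 2 sensor positions; among all covering selections none totals below 17.

17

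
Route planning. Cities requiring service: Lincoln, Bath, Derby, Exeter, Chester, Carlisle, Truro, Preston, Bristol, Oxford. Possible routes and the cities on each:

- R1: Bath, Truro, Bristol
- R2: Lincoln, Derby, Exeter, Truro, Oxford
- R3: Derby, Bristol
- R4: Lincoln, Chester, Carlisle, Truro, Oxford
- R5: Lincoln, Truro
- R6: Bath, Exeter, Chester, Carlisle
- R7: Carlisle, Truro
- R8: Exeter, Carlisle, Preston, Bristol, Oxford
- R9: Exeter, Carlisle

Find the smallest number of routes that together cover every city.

R2, R6, R8 together cover {Lincoln, Bath, Derby, Exeter, Chester, Carlisle, Truro, Preston, Bristol, Oxford} — every city.
No 2 of the 9 routes cover everything (all 36 pairs fall short), so 3 is minimum.

3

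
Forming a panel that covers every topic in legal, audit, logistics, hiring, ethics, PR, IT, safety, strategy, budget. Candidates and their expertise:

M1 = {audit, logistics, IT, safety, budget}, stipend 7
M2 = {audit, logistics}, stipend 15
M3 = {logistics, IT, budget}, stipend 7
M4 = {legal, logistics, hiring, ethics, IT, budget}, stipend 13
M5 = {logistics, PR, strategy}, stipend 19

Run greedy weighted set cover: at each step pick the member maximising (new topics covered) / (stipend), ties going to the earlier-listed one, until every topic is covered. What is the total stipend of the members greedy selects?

Pick 1: M1 adds 5 new (audit, logistics, IT, safety, budget) at stipend 7 (ratio 5/7).
Pick 2: M4 adds 3 new (legal, hiring, ethics) at stipend 13 (ratio 3/13).
Pick 3: M5 adds 2 new (PR, strategy) at stipend 19 (ratio 2/19).
Greedy total stipend: 7 + 13 + 19 = 39.

39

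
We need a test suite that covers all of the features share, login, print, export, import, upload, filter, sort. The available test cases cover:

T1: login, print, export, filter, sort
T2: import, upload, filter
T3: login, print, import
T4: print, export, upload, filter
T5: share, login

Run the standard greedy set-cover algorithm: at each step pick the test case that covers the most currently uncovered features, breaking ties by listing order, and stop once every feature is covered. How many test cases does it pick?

Pick 1: T1 covers 5 new features (login, print, export, filter, sort).
Pick 2: T2 covers 2 new features (import, upload).
Pick 3: T5 covers 1 new features (share).
Greedy uses 3 test cases.

3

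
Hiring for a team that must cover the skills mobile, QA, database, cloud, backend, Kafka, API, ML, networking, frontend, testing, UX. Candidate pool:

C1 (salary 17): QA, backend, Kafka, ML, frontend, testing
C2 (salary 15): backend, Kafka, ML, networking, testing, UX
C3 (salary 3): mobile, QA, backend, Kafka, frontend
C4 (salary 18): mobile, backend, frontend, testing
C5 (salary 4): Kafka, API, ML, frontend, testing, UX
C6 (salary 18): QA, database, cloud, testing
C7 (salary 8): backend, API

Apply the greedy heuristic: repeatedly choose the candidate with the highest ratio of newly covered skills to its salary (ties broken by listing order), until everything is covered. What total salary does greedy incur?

Pick 1: C3 adds 5 new (mobile, QA, backend, Kafka, frontend) at salary 3 (ratio 5/3).
Pick 2: C5 adds 4 new (API, ML, testing, UX) at salary 4 (ratio 4/4).
Pick 3: C6 adds 2 new (database, cloud) at salary 18 (ratio 2/18).
Pick 4: C2 adds 1 new (networking) at salary 15 (ratio 1/15).
Greedy total salary: 3 + 4 + 18 + 15 = 40.

40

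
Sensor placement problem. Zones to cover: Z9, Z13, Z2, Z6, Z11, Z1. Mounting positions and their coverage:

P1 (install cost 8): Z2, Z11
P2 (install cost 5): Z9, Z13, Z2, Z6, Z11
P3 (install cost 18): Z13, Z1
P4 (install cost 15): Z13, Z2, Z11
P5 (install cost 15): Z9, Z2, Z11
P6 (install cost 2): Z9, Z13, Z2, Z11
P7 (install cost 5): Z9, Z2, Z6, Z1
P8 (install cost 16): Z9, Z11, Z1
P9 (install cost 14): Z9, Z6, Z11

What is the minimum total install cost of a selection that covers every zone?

7

P6, P7 cover every zone at install cost 2 + 5 = 7.
Any cover uses at least 2 sensor positions; among all covering selections none totals below 7.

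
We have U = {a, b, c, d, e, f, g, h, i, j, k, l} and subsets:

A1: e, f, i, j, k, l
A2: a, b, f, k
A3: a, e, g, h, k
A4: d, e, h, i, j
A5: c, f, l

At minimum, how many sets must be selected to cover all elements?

A2, A3, A4, A5 together cover {a, b, c, d, e, f, g, h, i, j, k, l} — every element.
No 3 of the 5 sets cover everything (all 10 triples fall short), so 4 is minimum.
Greedy (largest uncovered first) would take A1, A3, A2, A4, A5 — 5 sets — but 4 suffice.

4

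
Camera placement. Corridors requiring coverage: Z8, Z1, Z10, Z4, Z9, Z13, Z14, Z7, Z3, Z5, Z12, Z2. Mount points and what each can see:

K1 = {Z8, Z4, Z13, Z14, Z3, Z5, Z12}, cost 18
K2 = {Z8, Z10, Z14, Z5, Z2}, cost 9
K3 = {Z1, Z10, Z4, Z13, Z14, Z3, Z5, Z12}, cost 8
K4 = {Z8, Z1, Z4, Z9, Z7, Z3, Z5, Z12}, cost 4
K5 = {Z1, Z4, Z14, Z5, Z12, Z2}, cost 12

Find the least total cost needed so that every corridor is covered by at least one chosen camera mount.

21

K2, K3, K4 cover every corridor at cost 9 + 8 + 4 = 21.
Any cover uses at least 3 camera mounts; among all covering selections none totals below 21.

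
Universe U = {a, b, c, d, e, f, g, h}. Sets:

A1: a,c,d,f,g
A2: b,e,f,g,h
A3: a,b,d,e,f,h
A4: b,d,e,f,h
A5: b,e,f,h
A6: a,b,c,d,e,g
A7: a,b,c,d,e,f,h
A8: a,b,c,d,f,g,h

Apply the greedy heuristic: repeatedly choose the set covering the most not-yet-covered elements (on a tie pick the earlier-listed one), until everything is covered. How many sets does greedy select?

2

Pick 1: A7 covers 7 new elements (a, b, c, d, e, f, h).
Pick 2: A1 covers 1 new elements (g).
Greedy uses 2 sets.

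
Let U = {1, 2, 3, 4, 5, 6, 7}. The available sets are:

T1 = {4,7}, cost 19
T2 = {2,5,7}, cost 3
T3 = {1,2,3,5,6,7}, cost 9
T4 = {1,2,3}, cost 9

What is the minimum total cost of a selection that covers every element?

28

T1, T3 cover every element at cost 19 + 9 = 28.
Any cover uses at least 2 sets; among all covering selections none totals below 28.
Greedy by coverage-per-cost would pick T2, T3, T1 for 31 — worse than the optimum 28.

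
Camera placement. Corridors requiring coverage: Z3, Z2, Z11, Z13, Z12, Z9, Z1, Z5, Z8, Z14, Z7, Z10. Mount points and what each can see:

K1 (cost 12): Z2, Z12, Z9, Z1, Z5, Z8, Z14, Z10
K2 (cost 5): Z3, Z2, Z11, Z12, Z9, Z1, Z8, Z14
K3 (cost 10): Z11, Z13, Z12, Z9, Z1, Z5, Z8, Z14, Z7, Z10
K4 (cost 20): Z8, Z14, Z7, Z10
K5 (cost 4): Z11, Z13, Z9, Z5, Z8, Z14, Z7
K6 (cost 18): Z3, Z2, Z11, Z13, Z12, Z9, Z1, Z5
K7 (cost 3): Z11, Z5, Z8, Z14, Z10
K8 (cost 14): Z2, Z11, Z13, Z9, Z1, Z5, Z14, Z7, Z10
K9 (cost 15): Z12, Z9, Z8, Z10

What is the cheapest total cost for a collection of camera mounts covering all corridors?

K2, K5, K7 cover every corridor at cost 5 + 4 + 3 = 12.
Any cover uses at least 2 camera mounts; among all covering selections none totals below 12.

12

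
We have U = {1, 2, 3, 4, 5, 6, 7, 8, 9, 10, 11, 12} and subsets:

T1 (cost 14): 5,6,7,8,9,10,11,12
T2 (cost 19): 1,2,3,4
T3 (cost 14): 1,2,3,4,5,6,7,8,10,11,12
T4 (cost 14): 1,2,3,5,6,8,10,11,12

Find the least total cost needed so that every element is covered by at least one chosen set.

28

T1, T3 cover every element at cost 14 + 14 = 28.
Any cover uses at least 2 sets; among all covering selections none totals below 28.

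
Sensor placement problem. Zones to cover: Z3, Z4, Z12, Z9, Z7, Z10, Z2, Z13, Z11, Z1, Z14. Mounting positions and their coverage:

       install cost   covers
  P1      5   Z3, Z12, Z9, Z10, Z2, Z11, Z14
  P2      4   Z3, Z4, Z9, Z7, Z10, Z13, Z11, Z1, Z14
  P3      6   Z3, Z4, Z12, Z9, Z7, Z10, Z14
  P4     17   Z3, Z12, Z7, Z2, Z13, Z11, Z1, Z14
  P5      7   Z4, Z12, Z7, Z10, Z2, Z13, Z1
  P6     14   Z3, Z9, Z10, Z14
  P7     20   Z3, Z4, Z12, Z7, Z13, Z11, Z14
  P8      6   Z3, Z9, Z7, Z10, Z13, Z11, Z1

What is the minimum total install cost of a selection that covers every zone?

P1, P2 cover every zone at install cost 5 + 4 = 9.
Any cover uses at least 2 sensor positions; among all covering selections none totals below 9.

9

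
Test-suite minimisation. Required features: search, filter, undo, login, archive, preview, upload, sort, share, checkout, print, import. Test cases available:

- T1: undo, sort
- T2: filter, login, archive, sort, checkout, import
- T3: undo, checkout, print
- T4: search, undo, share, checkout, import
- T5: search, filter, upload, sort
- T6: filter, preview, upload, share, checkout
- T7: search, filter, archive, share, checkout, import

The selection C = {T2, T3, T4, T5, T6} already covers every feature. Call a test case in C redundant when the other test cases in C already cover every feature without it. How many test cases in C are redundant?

Drop T2: login, archive uncovered — not redundant.
Drop T3: print uncovered — not redundant.
Drop T4: the rest still cover every feature — redundant.
Drop T5: the rest still cover every feature — redundant.
Drop T6: preview uncovered — not redundant.
2 redundant: T4, T5.

2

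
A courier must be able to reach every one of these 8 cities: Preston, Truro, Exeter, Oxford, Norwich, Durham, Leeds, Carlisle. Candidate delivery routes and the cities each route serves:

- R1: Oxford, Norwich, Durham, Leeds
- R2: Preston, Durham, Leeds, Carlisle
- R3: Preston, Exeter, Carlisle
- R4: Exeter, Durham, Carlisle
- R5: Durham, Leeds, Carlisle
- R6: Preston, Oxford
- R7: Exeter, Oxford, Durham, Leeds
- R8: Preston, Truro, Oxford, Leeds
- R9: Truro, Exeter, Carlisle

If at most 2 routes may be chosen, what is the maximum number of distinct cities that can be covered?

Choosing R1, R3 covers {Preston, Exeter, Oxford, Norwich, Durham, Leeds, Carlisle} — 7 cities.
No choice of 2 routes does better; here Truro is left uncovered.

7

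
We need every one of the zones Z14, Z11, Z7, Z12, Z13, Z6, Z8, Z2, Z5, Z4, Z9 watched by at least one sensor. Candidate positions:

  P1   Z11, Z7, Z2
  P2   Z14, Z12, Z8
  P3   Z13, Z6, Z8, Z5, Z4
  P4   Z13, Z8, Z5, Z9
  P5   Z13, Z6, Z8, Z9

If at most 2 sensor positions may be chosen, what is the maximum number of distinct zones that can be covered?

Choosing P1, P3 covers {Z11, Z7, Z13, Z6, Z8, Z2, Z5, Z4} — 8 zones.
No choice of 2 sensor positions does better; here Z14, Z12, Z9 are left uncovered.

8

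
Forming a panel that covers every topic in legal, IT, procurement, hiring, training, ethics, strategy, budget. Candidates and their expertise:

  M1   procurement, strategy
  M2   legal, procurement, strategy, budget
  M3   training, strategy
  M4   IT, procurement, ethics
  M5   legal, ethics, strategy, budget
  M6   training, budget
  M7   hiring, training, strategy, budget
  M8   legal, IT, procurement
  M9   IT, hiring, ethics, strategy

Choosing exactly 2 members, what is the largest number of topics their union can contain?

7

Choosing M2, M9 covers {legal, IT, procurement, hiring, ethics, strategy, budget} — 7 topics.
No choice of 2 members does better; here training is left uncovered.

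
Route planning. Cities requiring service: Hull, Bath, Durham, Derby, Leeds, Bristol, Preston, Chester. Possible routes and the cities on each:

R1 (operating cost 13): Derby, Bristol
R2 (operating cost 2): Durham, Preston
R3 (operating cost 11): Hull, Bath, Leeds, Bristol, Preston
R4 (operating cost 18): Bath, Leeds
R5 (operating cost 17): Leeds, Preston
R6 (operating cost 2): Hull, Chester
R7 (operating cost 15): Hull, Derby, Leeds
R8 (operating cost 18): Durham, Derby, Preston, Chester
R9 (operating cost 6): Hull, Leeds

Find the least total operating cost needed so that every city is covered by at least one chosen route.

28

R1, R2, R3, R6 cover every city at operating cost 13 + 2 + 11 + 2 = 28.
Any cover uses at least 2 routes; among all covering selections none totals below 28.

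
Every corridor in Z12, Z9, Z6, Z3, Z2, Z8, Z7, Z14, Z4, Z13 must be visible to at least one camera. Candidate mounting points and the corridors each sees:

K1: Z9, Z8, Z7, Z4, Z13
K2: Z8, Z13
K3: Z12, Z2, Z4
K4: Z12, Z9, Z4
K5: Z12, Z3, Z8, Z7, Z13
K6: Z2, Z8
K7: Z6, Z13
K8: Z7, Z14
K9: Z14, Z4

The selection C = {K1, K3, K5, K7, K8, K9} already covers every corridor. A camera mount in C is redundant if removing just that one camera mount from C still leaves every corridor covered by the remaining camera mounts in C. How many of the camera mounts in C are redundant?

Drop K1: Z9 uncovered — not redundant.
Drop K3: Z2 uncovered — not redundant.
Drop K5: Z3 uncovered — not redundant.
Drop K7: Z6 uncovered — not redundant.
Drop K8: the rest still cover every corridor — redundant.
Drop K9: the rest still cover every corridor — redundant.
2 redundant: K8, K9.

2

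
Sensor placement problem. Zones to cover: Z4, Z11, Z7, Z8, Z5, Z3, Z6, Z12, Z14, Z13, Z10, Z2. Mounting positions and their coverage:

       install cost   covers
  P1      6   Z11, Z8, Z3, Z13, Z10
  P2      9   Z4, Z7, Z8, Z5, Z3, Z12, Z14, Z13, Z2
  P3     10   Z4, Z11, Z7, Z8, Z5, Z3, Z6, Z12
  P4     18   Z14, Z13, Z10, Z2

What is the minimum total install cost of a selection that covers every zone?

25

P1, P2, P3 cover every zone at install cost 6 + 9 + 10 = 25.
Any cover uses at least 2 sensor positions; among all covering selections none totals below 25.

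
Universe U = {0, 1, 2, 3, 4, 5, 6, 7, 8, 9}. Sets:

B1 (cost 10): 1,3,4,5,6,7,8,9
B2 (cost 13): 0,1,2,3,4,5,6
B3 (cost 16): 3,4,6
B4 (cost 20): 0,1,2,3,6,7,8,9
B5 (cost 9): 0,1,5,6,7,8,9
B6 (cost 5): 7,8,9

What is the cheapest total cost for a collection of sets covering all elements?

18

B2, B6 cover every element at cost 13 + 5 = 18.
Any cover uses at least 2 sets; among all covering selections none totals below 18.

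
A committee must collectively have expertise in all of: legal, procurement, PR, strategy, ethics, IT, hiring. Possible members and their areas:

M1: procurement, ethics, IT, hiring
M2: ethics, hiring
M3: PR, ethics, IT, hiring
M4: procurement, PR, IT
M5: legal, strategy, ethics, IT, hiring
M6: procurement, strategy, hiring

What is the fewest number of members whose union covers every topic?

2

M4, M5 together cover {legal, procurement, PR, strategy, ethics, IT, hiring} — every topic.
No single member contains all 7 topics, so 2 is optimal.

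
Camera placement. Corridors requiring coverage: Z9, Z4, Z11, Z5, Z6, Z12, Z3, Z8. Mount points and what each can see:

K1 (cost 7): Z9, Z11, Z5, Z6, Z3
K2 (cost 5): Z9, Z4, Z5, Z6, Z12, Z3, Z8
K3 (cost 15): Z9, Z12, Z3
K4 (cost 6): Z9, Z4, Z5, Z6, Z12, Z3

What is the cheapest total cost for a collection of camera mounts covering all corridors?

K1, K2 cover every corridor at cost 7 + 5 = 12.
Any cover uses at least 2 camera mounts; among all covering selections none totals below 12.

12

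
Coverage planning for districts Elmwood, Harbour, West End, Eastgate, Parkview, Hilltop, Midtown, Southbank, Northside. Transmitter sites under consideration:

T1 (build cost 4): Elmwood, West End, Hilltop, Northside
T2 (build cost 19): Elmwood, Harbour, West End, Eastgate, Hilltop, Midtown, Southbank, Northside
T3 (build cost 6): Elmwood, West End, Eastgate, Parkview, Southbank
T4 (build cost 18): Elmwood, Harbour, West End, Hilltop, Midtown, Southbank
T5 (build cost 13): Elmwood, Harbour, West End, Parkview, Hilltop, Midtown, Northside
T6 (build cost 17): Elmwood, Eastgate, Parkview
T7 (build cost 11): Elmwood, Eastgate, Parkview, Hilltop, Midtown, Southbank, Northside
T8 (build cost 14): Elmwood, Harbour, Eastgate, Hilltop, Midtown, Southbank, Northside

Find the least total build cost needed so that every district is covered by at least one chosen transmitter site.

T3, T5 cover every district at build cost 6 + 13 = 19.
Any cover uses at least 2 transmitter sites; among all covering selections none totals below 19.
Greedy by coverage-per-build cost would pick T1, T3, T5 for 23 — worse than the optimum 19.

19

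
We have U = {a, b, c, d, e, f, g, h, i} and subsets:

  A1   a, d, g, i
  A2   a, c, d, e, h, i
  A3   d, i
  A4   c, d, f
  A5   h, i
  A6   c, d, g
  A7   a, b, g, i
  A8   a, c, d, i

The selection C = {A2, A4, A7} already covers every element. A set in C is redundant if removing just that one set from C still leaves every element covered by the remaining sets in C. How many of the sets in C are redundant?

0

Drop A2: e, h uncovered — not redundant.
Drop A4: f uncovered — not redundant.
Drop A7: b, g uncovered — not redundant.
None of the sets in C is redundant.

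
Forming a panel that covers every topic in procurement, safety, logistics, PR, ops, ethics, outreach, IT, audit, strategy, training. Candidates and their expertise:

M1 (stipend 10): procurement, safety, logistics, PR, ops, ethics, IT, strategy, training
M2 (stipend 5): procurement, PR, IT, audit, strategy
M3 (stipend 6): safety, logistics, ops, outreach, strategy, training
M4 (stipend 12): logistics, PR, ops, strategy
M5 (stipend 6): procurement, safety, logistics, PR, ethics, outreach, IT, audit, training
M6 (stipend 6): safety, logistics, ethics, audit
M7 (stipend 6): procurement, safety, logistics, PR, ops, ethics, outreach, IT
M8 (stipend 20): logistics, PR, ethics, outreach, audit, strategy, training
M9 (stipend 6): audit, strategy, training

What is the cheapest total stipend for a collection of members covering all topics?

M3, M5 cover every topic at stipend 6 + 6 = 12.
Any cover uses at least 2 members; among all covering selections none totals below 12.

12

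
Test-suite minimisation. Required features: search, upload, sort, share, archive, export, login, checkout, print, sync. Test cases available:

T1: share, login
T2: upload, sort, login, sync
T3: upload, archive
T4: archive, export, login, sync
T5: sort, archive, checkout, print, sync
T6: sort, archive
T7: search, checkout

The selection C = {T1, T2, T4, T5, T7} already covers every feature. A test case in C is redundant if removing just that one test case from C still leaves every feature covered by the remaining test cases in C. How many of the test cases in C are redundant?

Drop T1: share uncovered — not redundant.
Drop T2: upload uncovered — not redundant.
Drop T4: export uncovered — not redundant.
Drop T5: print uncovered — not redundant.
Drop T7: search uncovered — not redundant.
None of the test cases in C is redundant.

0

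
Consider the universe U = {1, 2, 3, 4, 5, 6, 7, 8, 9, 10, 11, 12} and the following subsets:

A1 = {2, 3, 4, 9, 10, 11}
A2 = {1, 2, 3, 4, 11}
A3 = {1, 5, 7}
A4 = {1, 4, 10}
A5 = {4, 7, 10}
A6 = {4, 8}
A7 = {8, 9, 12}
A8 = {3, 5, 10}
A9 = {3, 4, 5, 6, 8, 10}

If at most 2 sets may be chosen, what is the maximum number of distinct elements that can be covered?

9

Choosing A1, A3 covers {1, 2, 3, 4, 5, 7, 9, 10, 11} — 9 elements.
No choice of 2 sets does better; here 6, 8, 12 are left uncovered.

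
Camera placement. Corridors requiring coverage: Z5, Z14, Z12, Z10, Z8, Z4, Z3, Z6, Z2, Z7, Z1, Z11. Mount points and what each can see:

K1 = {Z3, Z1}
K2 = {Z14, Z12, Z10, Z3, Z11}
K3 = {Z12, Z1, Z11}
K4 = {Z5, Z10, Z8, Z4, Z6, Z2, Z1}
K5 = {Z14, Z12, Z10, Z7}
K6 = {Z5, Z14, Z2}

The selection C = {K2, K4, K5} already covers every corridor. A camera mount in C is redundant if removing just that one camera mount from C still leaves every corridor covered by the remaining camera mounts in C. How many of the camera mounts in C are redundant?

0

Drop K2: Z3, Z11 uncovered — not redundant.
Drop K4: Z5, Z8, Z4, Z6, … uncovered — not redundant.
Drop K5: Z7 uncovered — not redundant.
None of the camera mounts in C is redundant.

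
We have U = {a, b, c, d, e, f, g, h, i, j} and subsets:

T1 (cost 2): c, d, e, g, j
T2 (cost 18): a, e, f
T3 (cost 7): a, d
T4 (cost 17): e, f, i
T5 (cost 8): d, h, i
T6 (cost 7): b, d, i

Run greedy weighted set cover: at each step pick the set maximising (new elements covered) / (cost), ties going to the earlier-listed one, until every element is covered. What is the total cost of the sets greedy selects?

Pick 1: T1 adds 5 new (c, d, e, g, j) at cost 2 (ratio 5/2).
Pick 2: T6 adds 2 new (b, i) at cost 7 (ratio 2/7).
Pick 3: T3 adds 1 new (a) at cost 7 (ratio 1/7).
Pick 4: T5 adds 1 new (h) at cost 8 (ratio 1/8).
Pick 5: T4 adds 1 new (f) at cost 17 (ratio 1/17).
Greedy total cost: 2 + 7 + 7 + 8 + 17 = 41. (The true optimum is 35, so greedy overshoots here.)

41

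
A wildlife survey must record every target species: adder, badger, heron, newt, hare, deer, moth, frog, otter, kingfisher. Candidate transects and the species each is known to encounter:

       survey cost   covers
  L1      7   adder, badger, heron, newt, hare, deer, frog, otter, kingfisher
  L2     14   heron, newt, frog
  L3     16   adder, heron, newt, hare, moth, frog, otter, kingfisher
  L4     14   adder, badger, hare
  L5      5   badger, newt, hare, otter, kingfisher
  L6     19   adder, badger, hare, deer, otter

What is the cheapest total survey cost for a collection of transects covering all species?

23

L1, L3 cover every species at survey cost 7 + 16 = 23.
Any cover uses at least 2 transects; among all covering selections none totals below 23.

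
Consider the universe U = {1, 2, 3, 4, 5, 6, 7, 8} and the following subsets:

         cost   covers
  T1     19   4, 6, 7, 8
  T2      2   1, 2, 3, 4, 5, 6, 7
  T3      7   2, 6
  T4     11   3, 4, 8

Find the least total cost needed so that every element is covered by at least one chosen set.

13

T2, T4 cover every element at cost 2 + 11 = 13.
Any cover uses at least 2 sets; among all covering selections none totals below 13.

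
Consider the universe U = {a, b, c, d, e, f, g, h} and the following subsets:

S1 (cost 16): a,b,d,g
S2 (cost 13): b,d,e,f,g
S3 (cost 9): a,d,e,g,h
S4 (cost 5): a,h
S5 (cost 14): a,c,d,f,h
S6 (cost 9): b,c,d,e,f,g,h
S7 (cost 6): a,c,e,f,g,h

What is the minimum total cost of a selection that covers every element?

S4, S6 cover every element at cost 5 + 9 = 14.
Any cover uses at least 2 sets; among all covering selections none totals below 14.

14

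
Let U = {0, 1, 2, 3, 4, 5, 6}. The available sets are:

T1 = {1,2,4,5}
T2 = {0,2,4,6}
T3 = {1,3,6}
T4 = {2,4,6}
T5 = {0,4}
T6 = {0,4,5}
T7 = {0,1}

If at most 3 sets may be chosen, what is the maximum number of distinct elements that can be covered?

Choosing T1, T2, T3 covers {0, 1, 2, 3, 4, 5, 6} — 7 elements.
That is all 7 elements.

7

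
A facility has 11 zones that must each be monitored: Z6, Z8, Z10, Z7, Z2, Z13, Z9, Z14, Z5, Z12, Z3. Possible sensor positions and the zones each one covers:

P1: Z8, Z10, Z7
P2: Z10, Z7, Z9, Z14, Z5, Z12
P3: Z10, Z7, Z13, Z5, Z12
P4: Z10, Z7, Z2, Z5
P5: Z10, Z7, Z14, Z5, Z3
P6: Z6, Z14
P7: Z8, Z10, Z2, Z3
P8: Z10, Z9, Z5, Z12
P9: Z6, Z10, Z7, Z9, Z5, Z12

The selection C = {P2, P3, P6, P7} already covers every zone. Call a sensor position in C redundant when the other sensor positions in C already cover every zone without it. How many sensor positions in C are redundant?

0

Drop P2: Z9 uncovered — not redundant.
Drop P3: Z13 uncovered — not redundant.
Drop P6: Z6 uncovered — not redundant.
Drop P7: Z8, Z2, Z3 uncovered — not redundant.
None of the sensor positions in C is redundant.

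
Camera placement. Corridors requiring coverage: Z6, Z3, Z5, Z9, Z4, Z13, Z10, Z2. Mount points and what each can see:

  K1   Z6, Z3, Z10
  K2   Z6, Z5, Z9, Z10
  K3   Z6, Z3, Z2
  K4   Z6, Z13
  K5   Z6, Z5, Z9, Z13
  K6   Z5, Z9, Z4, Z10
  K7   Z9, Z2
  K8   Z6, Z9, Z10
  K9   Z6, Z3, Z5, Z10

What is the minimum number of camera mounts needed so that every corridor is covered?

3

K3, K4, K6 together cover {Z6, Z3, Z5, Z9, Z4, Z13, Z10, Z2} — every corridor.
No 2 of the 9 camera mounts cover everything (all 36 pairs fall short), so 3 is minimum.
Greedy (largest uncovered first) would take K2, K3, K4, K6 — 4 camera mounts — but 3 suffice.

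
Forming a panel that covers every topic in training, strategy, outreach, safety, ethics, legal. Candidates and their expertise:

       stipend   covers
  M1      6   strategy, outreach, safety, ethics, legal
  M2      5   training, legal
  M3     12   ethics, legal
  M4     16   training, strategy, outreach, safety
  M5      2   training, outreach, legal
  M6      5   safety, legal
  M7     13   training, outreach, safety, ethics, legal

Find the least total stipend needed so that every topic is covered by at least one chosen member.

M1, M5 cover every topic at stipend 6 + 2 = 8.
Any cover uses at least 2 members; among all covering selections none totals below 8.

8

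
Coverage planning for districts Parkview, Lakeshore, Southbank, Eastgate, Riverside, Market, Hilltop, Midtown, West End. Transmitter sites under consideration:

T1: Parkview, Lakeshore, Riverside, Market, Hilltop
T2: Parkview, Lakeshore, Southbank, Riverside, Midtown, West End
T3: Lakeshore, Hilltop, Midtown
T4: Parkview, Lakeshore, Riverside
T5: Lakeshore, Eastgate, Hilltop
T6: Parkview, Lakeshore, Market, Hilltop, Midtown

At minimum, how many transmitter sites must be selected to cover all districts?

3

T1, T2, T5 together cover {Parkview, Lakeshore, Southbank, Eastgate, Riverside, Market, Hilltop, Midtown, West End} — every district.
No 2 of the 6 transmitter sites cover everything (all 15 pairs fall short), so 3 is minimum.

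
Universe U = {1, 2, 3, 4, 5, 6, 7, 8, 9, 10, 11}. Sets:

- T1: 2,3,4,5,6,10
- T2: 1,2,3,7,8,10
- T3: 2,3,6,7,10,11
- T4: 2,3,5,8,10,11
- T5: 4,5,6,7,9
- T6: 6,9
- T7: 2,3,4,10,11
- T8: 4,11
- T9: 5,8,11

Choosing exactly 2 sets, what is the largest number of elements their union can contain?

10

Choosing T2, T5 covers {1, 2, 3, 4, 5, 6, 7, 8, 9, 10} — 10 elements.
No choice of 2 sets does better; here 11 is left uncovered.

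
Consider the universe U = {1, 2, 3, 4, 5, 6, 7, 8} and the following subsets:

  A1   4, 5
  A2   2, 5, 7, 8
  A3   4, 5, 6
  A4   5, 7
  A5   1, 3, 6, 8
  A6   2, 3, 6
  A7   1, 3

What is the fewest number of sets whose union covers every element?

3

A1, A2, A5 together cover {1, 2, 3, 4, 5, 6, 7, 8} — every element.
No 2 of the 7 sets cover everything (all 21 pairs fall short), so 3 is minimum.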